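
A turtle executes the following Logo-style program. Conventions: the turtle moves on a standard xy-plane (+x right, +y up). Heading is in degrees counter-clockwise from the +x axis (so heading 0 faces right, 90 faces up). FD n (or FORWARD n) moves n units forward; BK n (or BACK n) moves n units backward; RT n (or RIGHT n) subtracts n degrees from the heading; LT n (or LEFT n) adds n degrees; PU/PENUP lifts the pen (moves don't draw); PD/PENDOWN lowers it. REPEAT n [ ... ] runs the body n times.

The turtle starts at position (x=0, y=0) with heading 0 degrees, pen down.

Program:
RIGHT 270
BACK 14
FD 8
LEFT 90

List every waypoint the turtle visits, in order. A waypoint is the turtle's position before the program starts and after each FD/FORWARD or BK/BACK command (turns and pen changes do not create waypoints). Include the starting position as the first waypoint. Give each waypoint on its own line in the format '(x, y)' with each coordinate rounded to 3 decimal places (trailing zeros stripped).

Executing turtle program step by step:
Start: pos=(0,0), heading=0, pen down
RT 270: heading 0 -> 90
BK 14: (0,0) -> (0,-14) [heading=90, draw]
FD 8: (0,-14) -> (0,-6) [heading=90, draw]
LT 90: heading 90 -> 180
Final: pos=(0,-6), heading=180, 2 segment(s) drawn
Waypoints (3 total):
(0, 0)
(0, -14)
(0, -6)

Answer: (0, 0)
(0, -14)
(0, -6)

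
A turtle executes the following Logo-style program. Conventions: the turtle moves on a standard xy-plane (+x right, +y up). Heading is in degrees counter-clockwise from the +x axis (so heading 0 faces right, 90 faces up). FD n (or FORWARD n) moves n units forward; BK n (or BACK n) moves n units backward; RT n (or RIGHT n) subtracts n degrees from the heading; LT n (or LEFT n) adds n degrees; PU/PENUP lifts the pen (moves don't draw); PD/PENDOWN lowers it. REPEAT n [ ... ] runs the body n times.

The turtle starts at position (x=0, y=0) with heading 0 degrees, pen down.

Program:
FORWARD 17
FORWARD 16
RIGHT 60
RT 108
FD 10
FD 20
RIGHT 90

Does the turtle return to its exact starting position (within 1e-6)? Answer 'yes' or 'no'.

Executing turtle program step by step:
Start: pos=(0,0), heading=0, pen down
FD 17: (0,0) -> (17,0) [heading=0, draw]
FD 16: (17,0) -> (33,0) [heading=0, draw]
RT 60: heading 0 -> 300
RT 108: heading 300 -> 192
FD 10: (33,0) -> (23.219,-2.079) [heading=192, draw]
FD 20: (23.219,-2.079) -> (3.656,-6.237) [heading=192, draw]
RT 90: heading 192 -> 102
Final: pos=(3.656,-6.237), heading=102, 4 segment(s) drawn

Start position: (0, 0)
Final position: (3.656, -6.237)
Distance = 7.23; >= 1e-6 -> NOT closed

Answer: no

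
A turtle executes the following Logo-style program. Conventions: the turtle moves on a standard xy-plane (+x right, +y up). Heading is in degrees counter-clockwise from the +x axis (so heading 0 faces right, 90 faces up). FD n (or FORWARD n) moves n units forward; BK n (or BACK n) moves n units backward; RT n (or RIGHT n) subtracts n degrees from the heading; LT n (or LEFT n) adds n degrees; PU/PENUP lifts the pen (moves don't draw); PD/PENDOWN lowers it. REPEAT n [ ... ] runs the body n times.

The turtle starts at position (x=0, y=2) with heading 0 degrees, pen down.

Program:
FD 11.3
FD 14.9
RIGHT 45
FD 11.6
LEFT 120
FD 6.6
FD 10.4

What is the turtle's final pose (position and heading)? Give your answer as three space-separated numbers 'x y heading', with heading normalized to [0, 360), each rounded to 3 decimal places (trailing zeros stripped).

Answer: 38.802 10.218 75

Derivation:
Executing turtle program step by step:
Start: pos=(0,2), heading=0, pen down
FD 11.3: (0,2) -> (11.3,2) [heading=0, draw]
FD 14.9: (11.3,2) -> (26.2,2) [heading=0, draw]
RT 45: heading 0 -> 315
FD 11.6: (26.2,2) -> (34.402,-6.202) [heading=315, draw]
LT 120: heading 315 -> 75
FD 6.6: (34.402,-6.202) -> (36.111,0.173) [heading=75, draw]
FD 10.4: (36.111,0.173) -> (38.802,10.218) [heading=75, draw]
Final: pos=(38.802,10.218), heading=75, 5 segment(s) drawn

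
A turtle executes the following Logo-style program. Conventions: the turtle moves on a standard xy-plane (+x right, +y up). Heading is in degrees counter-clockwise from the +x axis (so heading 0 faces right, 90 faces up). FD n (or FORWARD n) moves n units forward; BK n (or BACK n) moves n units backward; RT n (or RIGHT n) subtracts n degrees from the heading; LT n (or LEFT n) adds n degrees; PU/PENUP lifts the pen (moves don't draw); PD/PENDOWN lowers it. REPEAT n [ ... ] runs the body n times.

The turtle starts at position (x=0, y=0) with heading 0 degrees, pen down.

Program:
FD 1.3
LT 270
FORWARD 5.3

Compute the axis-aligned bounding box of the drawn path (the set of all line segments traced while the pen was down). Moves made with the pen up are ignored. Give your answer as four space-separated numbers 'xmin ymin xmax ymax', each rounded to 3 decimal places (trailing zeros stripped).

Executing turtle program step by step:
Start: pos=(0,0), heading=0, pen down
FD 1.3: (0,0) -> (1.3,0) [heading=0, draw]
LT 270: heading 0 -> 270
FD 5.3: (1.3,0) -> (1.3,-5.3) [heading=270, draw]
Final: pos=(1.3,-5.3), heading=270, 2 segment(s) drawn

Segment endpoints: x in {0, 1.3, 1.3}, y in {-5.3, 0}
xmin=0, ymin=-5.3, xmax=1.3, ymax=0

Answer: 0 -5.3 1.3 0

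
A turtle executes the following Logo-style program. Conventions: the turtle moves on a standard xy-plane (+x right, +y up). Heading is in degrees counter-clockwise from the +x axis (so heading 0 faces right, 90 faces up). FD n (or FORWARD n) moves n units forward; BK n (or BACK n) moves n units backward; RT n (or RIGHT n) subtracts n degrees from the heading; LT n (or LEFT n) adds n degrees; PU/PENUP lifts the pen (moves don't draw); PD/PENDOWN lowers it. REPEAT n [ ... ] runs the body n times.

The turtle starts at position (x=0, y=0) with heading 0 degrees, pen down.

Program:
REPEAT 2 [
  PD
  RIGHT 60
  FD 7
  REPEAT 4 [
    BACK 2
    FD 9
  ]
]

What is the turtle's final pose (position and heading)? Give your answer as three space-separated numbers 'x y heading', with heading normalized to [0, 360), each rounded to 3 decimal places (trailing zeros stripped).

Executing turtle program step by step:
Start: pos=(0,0), heading=0, pen down
REPEAT 2 [
  -- iteration 1/2 --
  PD: pen down
  RT 60: heading 0 -> 300
  FD 7: (0,0) -> (3.5,-6.062) [heading=300, draw]
  REPEAT 4 [
    -- iteration 1/4 --
    BK 2: (3.5,-6.062) -> (2.5,-4.33) [heading=300, draw]
    FD 9: (2.5,-4.33) -> (7,-12.124) [heading=300, draw]
    -- iteration 2/4 --
    BK 2: (7,-12.124) -> (6,-10.392) [heading=300, draw]
    FD 9: (6,-10.392) -> (10.5,-18.187) [heading=300, draw]
    -- iteration 3/4 --
    BK 2: (10.5,-18.187) -> (9.5,-16.454) [heading=300, draw]
    FD 9: (9.5,-16.454) -> (14,-24.249) [heading=300, draw]
    -- iteration 4/4 --
    BK 2: (14,-24.249) -> (13,-22.517) [heading=300, draw]
    FD 9: (13,-22.517) -> (17.5,-30.311) [heading=300, draw]
  ]
  -- iteration 2/2 --
  PD: pen down
  RT 60: heading 300 -> 240
  FD 7: (17.5,-30.311) -> (14,-36.373) [heading=240, draw]
  REPEAT 4 [
    -- iteration 1/4 --
    BK 2: (14,-36.373) -> (15,-34.641) [heading=240, draw]
    FD 9: (15,-34.641) -> (10.5,-42.435) [heading=240, draw]
    -- iteration 2/4 --
    BK 2: (10.5,-42.435) -> (11.5,-40.703) [heading=240, draw]
    FD 9: (11.5,-40.703) -> (7,-48.497) [heading=240, draw]
    -- iteration 3/4 --
    BK 2: (7,-48.497) -> (8,-46.765) [heading=240, draw]
    FD 9: (8,-46.765) -> (3.5,-54.56) [heading=240, draw]
    -- iteration 4/4 --
    BK 2: (3.5,-54.56) -> (4.5,-52.828) [heading=240, draw]
    FD 9: (4.5,-52.828) -> (0,-60.622) [heading=240, draw]
  ]
]
Final: pos=(0,-60.622), heading=240, 18 segment(s) drawn

Answer: 0 -60.622 240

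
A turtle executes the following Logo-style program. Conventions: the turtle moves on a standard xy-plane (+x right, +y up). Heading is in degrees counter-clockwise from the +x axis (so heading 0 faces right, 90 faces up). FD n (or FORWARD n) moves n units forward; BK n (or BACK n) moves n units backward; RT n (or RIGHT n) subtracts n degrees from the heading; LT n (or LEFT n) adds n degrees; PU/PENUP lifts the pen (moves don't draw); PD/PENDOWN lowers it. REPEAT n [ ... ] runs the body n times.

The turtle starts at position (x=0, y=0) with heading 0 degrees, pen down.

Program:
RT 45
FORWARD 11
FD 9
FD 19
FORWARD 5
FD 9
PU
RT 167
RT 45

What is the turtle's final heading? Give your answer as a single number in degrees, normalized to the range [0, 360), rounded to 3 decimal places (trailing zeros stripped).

Executing turtle program step by step:
Start: pos=(0,0), heading=0, pen down
RT 45: heading 0 -> 315
FD 11: (0,0) -> (7.778,-7.778) [heading=315, draw]
FD 9: (7.778,-7.778) -> (14.142,-14.142) [heading=315, draw]
FD 19: (14.142,-14.142) -> (27.577,-27.577) [heading=315, draw]
FD 5: (27.577,-27.577) -> (31.113,-31.113) [heading=315, draw]
FD 9: (31.113,-31.113) -> (37.477,-37.477) [heading=315, draw]
PU: pen up
RT 167: heading 315 -> 148
RT 45: heading 148 -> 103
Final: pos=(37.477,-37.477), heading=103, 5 segment(s) drawn

Answer: 103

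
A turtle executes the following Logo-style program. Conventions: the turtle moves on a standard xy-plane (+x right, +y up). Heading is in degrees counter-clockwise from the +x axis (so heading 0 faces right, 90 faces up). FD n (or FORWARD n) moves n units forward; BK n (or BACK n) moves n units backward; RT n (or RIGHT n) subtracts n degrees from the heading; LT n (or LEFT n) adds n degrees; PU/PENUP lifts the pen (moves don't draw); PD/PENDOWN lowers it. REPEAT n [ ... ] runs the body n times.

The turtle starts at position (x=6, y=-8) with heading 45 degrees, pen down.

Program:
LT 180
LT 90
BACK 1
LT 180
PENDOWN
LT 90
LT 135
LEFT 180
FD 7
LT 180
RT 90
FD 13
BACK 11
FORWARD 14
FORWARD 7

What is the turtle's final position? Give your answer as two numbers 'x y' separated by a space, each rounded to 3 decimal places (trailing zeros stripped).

Executing turtle program step by step:
Start: pos=(6,-8), heading=45, pen down
LT 180: heading 45 -> 225
LT 90: heading 225 -> 315
BK 1: (6,-8) -> (5.293,-7.293) [heading=315, draw]
LT 180: heading 315 -> 135
PD: pen down
LT 90: heading 135 -> 225
LT 135: heading 225 -> 0
LT 180: heading 0 -> 180
FD 7: (5.293,-7.293) -> (-1.707,-7.293) [heading=180, draw]
LT 180: heading 180 -> 0
RT 90: heading 0 -> 270
FD 13: (-1.707,-7.293) -> (-1.707,-20.293) [heading=270, draw]
BK 11: (-1.707,-20.293) -> (-1.707,-9.293) [heading=270, draw]
FD 14: (-1.707,-9.293) -> (-1.707,-23.293) [heading=270, draw]
FD 7: (-1.707,-23.293) -> (-1.707,-30.293) [heading=270, draw]
Final: pos=(-1.707,-30.293), heading=270, 6 segment(s) drawn

Answer: -1.707 -30.293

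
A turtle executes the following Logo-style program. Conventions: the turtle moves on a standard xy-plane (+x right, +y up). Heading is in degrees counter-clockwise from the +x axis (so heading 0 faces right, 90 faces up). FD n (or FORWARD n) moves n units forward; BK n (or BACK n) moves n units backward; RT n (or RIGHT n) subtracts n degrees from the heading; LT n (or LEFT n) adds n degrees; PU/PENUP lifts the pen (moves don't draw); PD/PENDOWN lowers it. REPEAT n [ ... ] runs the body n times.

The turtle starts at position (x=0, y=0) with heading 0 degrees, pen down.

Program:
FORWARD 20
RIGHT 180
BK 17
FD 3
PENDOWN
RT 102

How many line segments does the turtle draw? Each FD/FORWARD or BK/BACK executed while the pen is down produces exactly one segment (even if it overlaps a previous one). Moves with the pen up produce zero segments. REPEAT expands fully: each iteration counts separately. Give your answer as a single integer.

Answer: 3

Derivation:
Executing turtle program step by step:
Start: pos=(0,0), heading=0, pen down
FD 20: (0,0) -> (20,0) [heading=0, draw]
RT 180: heading 0 -> 180
BK 17: (20,0) -> (37,0) [heading=180, draw]
FD 3: (37,0) -> (34,0) [heading=180, draw]
PD: pen down
RT 102: heading 180 -> 78
Final: pos=(34,0), heading=78, 3 segment(s) drawn
Segments drawn: 3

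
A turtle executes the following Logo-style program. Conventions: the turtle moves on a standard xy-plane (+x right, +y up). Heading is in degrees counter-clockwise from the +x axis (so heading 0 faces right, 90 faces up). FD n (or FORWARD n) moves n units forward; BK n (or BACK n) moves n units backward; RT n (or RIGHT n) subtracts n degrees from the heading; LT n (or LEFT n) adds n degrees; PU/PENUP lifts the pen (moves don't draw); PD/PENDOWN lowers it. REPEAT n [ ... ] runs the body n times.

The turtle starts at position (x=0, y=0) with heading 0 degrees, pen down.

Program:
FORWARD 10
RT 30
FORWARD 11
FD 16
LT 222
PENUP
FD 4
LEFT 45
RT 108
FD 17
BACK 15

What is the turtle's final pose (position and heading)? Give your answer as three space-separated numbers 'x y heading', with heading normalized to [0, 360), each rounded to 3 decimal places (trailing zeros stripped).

Executing turtle program step by step:
Start: pos=(0,0), heading=0, pen down
FD 10: (0,0) -> (10,0) [heading=0, draw]
RT 30: heading 0 -> 330
FD 11: (10,0) -> (19.526,-5.5) [heading=330, draw]
FD 16: (19.526,-5.5) -> (33.383,-13.5) [heading=330, draw]
LT 222: heading 330 -> 192
PU: pen up
FD 4: (33.383,-13.5) -> (29.47,-14.332) [heading=192, move]
LT 45: heading 192 -> 237
RT 108: heading 237 -> 129
FD 17: (29.47,-14.332) -> (18.772,-1.12) [heading=129, move]
BK 15: (18.772,-1.12) -> (28.211,-12.777) [heading=129, move]
Final: pos=(28.211,-12.777), heading=129, 3 segment(s) drawn

Answer: 28.211 -12.777 129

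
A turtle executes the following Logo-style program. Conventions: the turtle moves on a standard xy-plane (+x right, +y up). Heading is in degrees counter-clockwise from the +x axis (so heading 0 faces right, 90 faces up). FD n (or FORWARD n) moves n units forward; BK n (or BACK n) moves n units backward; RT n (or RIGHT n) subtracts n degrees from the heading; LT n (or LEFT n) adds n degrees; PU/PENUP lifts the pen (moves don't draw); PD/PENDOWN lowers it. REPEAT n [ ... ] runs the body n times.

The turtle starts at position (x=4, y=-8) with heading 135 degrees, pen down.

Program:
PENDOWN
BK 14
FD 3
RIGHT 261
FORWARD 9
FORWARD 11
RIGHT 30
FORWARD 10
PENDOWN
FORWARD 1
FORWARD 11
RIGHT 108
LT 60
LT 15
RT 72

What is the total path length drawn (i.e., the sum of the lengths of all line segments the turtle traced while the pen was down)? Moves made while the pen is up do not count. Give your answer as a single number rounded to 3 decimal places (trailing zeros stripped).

Answer: 59

Derivation:
Executing turtle program step by step:
Start: pos=(4,-8), heading=135, pen down
PD: pen down
BK 14: (4,-8) -> (13.899,-17.899) [heading=135, draw]
FD 3: (13.899,-17.899) -> (11.778,-15.778) [heading=135, draw]
RT 261: heading 135 -> 234
FD 9: (11.778,-15.778) -> (6.488,-23.059) [heading=234, draw]
FD 11: (6.488,-23.059) -> (0.022,-31.959) [heading=234, draw]
RT 30: heading 234 -> 204
FD 10: (0.022,-31.959) -> (-9.113,-36.026) [heading=204, draw]
PD: pen down
FD 1: (-9.113,-36.026) -> (-10.027,-36.433) [heading=204, draw]
FD 11: (-10.027,-36.433) -> (-20.076,-40.907) [heading=204, draw]
RT 108: heading 204 -> 96
LT 60: heading 96 -> 156
LT 15: heading 156 -> 171
RT 72: heading 171 -> 99
Final: pos=(-20.076,-40.907), heading=99, 7 segment(s) drawn

Segment lengths:
  seg 1: (4,-8) -> (13.899,-17.899), length = 14
  seg 2: (13.899,-17.899) -> (11.778,-15.778), length = 3
  seg 3: (11.778,-15.778) -> (6.488,-23.059), length = 9
  seg 4: (6.488,-23.059) -> (0.022,-31.959), length = 11
  seg 5: (0.022,-31.959) -> (-9.113,-36.026), length = 10
  seg 6: (-9.113,-36.026) -> (-10.027,-36.433), length = 1
  seg 7: (-10.027,-36.433) -> (-20.076,-40.907), length = 11
Total = 59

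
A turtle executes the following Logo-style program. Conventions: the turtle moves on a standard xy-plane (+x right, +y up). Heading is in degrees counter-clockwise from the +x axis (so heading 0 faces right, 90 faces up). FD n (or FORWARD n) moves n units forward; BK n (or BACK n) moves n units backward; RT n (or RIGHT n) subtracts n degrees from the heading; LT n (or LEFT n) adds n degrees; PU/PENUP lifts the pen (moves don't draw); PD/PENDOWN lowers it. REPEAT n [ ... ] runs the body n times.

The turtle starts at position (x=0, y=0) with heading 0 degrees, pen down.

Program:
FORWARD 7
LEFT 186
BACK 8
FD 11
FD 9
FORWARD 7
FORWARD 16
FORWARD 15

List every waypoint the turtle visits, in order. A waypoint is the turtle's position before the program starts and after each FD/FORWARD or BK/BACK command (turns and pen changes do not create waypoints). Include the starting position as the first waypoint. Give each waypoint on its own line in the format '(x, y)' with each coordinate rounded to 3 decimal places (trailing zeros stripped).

Answer: (0, 0)
(7, 0)
(14.956, 0.836)
(4.016, -0.314)
(-4.934, -1.254)
(-11.896, -1.986)
(-27.808, -3.658)
(-42.726, -5.226)

Derivation:
Executing turtle program step by step:
Start: pos=(0,0), heading=0, pen down
FD 7: (0,0) -> (7,0) [heading=0, draw]
LT 186: heading 0 -> 186
BK 8: (7,0) -> (14.956,0.836) [heading=186, draw]
FD 11: (14.956,0.836) -> (4.016,-0.314) [heading=186, draw]
FD 9: (4.016,-0.314) -> (-4.934,-1.254) [heading=186, draw]
FD 7: (-4.934,-1.254) -> (-11.896,-1.986) [heading=186, draw]
FD 16: (-11.896,-1.986) -> (-27.808,-3.658) [heading=186, draw]
FD 15: (-27.808,-3.658) -> (-42.726,-5.226) [heading=186, draw]
Final: pos=(-42.726,-5.226), heading=186, 7 segment(s) drawn
Waypoints (8 total):
(0, 0)
(7, 0)
(14.956, 0.836)
(4.016, -0.314)
(-4.934, -1.254)
(-11.896, -1.986)
(-27.808, -3.658)
(-42.726, -5.226)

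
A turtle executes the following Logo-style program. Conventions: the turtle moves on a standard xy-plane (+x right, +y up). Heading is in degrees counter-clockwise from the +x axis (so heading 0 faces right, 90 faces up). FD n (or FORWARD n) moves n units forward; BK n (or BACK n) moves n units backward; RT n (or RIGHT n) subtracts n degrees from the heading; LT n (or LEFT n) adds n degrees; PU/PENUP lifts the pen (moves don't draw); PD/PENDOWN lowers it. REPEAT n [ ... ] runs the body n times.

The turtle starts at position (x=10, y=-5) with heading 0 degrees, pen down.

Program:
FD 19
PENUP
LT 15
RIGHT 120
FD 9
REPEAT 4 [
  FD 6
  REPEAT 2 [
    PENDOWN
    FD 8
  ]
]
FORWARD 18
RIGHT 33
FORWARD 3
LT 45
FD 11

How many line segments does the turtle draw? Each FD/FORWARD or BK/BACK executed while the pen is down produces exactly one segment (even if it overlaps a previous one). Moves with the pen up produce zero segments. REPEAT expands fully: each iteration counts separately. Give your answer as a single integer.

Answer: 15

Derivation:
Executing turtle program step by step:
Start: pos=(10,-5), heading=0, pen down
FD 19: (10,-5) -> (29,-5) [heading=0, draw]
PU: pen up
LT 15: heading 0 -> 15
RT 120: heading 15 -> 255
FD 9: (29,-5) -> (26.671,-13.693) [heading=255, move]
REPEAT 4 [
  -- iteration 1/4 --
  FD 6: (26.671,-13.693) -> (25.118,-19.489) [heading=255, move]
  REPEAT 2 [
    -- iteration 1/2 --
    PD: pen down
    FD 8: (25.118,-19.489) -> (23.047,-27.216) [heading=255, draw]
    -- iteration 2/2 --
    PD: pen down
    FD 8: (23.047,-27.216) -> (20.977,-34.944) [heading=255, draw]
  ]
  -- iteration 2/4 --
  FD 6: (20.977,-34.944) -> (19.424,-40.739) [heading=255, draw]
  REPEAT 2 [
    -- iteration 1/2 --
    PD: pen down
    FD 8: (19.424,-40.739) -> (17.353,-48.467) [heading=255, draw]
    -- iteration 2/2 --
    PD: pen down
    FD 8: (17.353,-48.467) -> (15.283,-56.194) [heading=255, draw]
  ]
  -- iteration 3/4 --
  FD 6: (15.283,-56.194) -> (13.73,-61.99) [heading=255, draw]
  REPEAT 2 [
    -- iteration 1/2 --
    PD: pen down
    FD 8: (13.73,-61.99) -> (11.659,-69.717) [heading=255, draw]
    -- iteration 2/2 --
    PD: pen down
    FD 8: (11.659,-69.717) -> (9.589,-77.444) [heading=255, draw]
  ]
  -- iteration 4/4 --
  FD 6: (9.589,-77.444) -> (8.036,-83.24) [heading=255, draw]
  REPEAT 2 [
    -- iteration 1/2 --
    PD: pen down
    FD 8: (8.036,-83.24) -> (5.965,-90.967) [heading=255, draw]
    -- iteration 2/2 --
    PD: pen down
    FD 8: (5.965,-90.967) -> (3.895,-98.695) [heading=255, draw]
  ]
]
FD 18: (3.895,-98.695) -> (-0.764,-116.081) [heading=255, draw]
RT 33: heading 255 -> 222
FD 3: (-0.764,-116.081) -> (-2.994,-118.089) [heading=222, draw]
LT 45: heading 222 -> 267
FD 11: (-2.994,-118.089) -> (-3.569,-129.074) [heading=267, draw]
Final: pos=(-3.569,-129.074), heading=267, 15 segment(s) drawn
Segments drawn: 15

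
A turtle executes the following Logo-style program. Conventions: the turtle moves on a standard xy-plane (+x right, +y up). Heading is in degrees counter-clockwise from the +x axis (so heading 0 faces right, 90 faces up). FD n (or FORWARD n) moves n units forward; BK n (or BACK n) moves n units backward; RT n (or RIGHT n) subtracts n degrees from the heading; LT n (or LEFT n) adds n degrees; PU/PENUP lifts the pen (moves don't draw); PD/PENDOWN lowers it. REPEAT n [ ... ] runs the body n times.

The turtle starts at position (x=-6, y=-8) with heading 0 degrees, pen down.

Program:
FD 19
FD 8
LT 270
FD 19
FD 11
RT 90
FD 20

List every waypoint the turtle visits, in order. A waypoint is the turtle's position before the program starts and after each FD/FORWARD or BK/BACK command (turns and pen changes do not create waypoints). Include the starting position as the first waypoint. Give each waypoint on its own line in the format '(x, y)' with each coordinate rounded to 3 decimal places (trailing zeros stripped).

Answer: (-6, -8)
(13, -8)
(21, -8)
(21, -27)
(21, -38)
(1, -38)

Derivation:
Executing turtle program step by step:
Start: pos=(-6,-8), heading=0, pen down
FD 19: (-6,-8) -> (13,-8) [heading=0, draw]
FD 8: (13,-8) -> (21,-8) [heading=0, draw]
LT 270: heading 0 -> 270
FD 19: (21,-8) -> (21,-27) [heading=270, draw]
FD 11: (21,-27) -> (21,-38) [heading=270, draw]
RT 90: heading 270 -> 180
FD 20: (21,-38) -> (1,-38) [heading=180, draw]
Final: pos=(1,-38), heading=180, 5 segment(s) drawn
Waypoints (6 total):
(-6, -8)
(13, -8)
(21, -8)
(21, -27)
(21, -38)
(1, -38)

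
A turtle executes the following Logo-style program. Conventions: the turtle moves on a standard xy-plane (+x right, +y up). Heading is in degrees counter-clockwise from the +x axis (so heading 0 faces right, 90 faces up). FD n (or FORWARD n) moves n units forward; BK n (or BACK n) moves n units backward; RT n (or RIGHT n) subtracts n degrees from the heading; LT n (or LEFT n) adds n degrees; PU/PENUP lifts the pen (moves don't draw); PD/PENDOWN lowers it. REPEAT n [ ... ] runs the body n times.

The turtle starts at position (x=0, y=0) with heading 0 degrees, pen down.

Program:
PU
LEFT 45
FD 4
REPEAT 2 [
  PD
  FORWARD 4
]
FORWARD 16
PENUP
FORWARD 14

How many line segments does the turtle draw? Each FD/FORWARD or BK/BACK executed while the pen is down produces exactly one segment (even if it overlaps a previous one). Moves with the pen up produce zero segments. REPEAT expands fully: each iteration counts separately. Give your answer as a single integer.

Executing turtle program step by step:
Start: pos=(0,0), heading=0, pen down
PU: pen up
LT 45: heading 0 -> 45
FD 4: (0,0) -> (2.828,2.828) [heading=45, move]
REPEAT 2 [
  -- iteration 1/2 --
  PD: pen down
  FD 4: (2.828,2.828) -> (5.657,5.657) [heading=45, draw]
  -- iteration 2/2 --
  PD: pen down
  FD 4: (5.657,5.657) -> (8.485,8.485) [heading=45, draw]
]
FD 16: (8.485,8.485) -> (19.799,19.799) [heading=45, draw]
PU: pen up
FD 14: (19.799,19.799) -> (29.698,29.698) [heading=45, move]
Final: pos=(29.698,29.698), heading=45, 3 segment(s) drawn
Segments drawn: 3

Answer: 3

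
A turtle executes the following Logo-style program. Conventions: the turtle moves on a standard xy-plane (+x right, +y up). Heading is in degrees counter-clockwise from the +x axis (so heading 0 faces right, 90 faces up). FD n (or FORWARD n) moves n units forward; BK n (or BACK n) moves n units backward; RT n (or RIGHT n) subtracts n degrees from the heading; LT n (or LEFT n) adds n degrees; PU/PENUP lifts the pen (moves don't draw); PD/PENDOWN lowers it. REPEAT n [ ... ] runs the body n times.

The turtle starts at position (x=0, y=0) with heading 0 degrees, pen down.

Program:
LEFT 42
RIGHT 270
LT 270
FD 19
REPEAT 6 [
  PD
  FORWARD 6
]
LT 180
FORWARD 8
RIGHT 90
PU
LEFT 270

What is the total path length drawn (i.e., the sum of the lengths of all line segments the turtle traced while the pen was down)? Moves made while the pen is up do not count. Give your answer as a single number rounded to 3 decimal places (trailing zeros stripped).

Executing turtle program step by step:
Start: pos=(0,0), heading=0, pen down
LT 42: heading 0 -> 42
RT 270: heading 42 -> 132
LT 270: heading 132 -> 42
FD 19: (0,0) -> (14.12,12.713) [heading=42, draw]
REPEAT 6 [
  -- iteration 1/6 --
  PD: pen down
  FD 6: (14.12,12.713) -> (18.579,16.728) [heading=42, draw]
  -- iteration 2/6 --
  PD: pen down
  FD 6: (18.579,16.728) -> (23.037,20.743) [heading=42, draw]
  -- iteration 3/6 --
  PD: pen down
  FD 6: (23.037,20.743) -> (27.496,24.758) [heading=42, draw]
  -- iteration 4/6 --
  PD: pen down
  FD 6: (27.496,24.758) -> (31.955,28.773) [heading=42, draw]
  -- iteration 5/6 --
  PD: pen down
  FD 6: (31.955,28.773) -> (36.414,32.787) [heading=42, draw]
  -- iteration 6/6 --
  PD: pen down
  FD 6: (36.414,32.787) -> (40.873,36.802) [heading=42, draw]
]
LT 180: heading 42 -> 222
FD 8: (40.873,36.802) -> (34.928,31.449) [heading=222, draw]
RT 90: heading 222 -> 132
PU: pen up
LT 270: heading 132 -> 42
Final: pos=(34.928,31.449), heading=42, 8 segment(s) drawn

Segment lengths:
  seg 1: (0,0) -> (14.12,12.713), length = 19
  seg 2: (14.12,12.713) -> (18.579,16.728), length = 6
  seg 3: (18.579,16.728) -> (23.037,20.743), length = 6
  seg 4: (23.037,20.743) -> (27.496,24.758), length = 6
  seg 5: (27.496,24.758) -> (31.955,28.773), length = 6
  seg 6: (31.955,28.773) -> (36.414,32.787), length = 6
  seg 7: (36.414,32.787) -> (40.873,36.802), length = 6
  seg 8: (40.873,36.802) -> (34.928,31.449), length = 8
Total = 63

Answer: 63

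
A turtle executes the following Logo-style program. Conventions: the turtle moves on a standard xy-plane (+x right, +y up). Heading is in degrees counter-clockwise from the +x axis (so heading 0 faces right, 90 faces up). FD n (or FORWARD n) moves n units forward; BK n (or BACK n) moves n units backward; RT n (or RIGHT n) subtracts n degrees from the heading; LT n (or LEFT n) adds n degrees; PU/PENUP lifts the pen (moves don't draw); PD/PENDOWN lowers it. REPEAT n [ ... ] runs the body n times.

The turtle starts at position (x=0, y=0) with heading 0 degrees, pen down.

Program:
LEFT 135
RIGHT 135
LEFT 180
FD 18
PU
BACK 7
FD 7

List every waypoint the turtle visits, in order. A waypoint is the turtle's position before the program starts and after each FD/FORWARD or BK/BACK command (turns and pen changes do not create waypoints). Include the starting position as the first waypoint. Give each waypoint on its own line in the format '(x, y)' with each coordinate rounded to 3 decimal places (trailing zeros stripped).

Executing turtle program step by step:
Start: pos=(0,0), heading=0, pen down
LT 135: heading 0 -> 135
RT 135: heading 135 -> 0
LT 180: heading 0 -> 180
FD 18: (0,0) -> (-18,0) [heading=180, draw]
PU: pen up
BK 7: (-18,0) -> (-11,0) [heading=180, move]
FD 7: (-11,0) -> (-18,0) [heading=180, move]
Final: pos=(-18,0), heading=180, 1 segment(s) drawn
Waypoints (4 total):
(0, 0)
(-18, 0)
(-11, 0)
(-18, 0)

Answer: (0, 0)
(-18, 0)
(-11, 0)
(-18, 0)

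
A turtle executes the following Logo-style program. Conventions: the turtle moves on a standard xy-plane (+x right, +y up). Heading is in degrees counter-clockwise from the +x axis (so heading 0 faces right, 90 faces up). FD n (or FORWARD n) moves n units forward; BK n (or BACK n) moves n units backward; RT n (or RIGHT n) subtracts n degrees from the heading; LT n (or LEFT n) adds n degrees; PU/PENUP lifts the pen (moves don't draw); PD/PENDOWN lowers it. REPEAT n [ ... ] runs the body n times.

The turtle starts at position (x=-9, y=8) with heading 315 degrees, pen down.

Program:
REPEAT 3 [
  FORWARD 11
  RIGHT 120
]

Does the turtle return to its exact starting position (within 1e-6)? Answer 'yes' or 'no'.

Answer: yes

Derivation:
Executing turtle program step by step:
Start: pos=(-9,8), heading=315, pen down
REPEAT 3 [
  -- iteration 1/3 --
  FD 11: (-9,8) -> (-1.222,0.222) [heading=315, draw]
  RT 120: heading 315 -> 195
  -- iteration 2/3 --
  FD 11: (-1.222,0.222) -> (-11.847,-2.625) [heading=195, draw]
  RT 120: heading 195 -> 75
  -- iteration 3/3 --
  FD 11: (-11.847,-2.625) -> (-9,8) [heading=75, draw]
  RT 120: heading 75 -> 315
]
Final: pos=(-9,8), heading=315, 3 segment(s) drawn

Start position: (-9, 8)
Final position: (-9, 8)
Distance = 0; < 1e-6 -> CLOSED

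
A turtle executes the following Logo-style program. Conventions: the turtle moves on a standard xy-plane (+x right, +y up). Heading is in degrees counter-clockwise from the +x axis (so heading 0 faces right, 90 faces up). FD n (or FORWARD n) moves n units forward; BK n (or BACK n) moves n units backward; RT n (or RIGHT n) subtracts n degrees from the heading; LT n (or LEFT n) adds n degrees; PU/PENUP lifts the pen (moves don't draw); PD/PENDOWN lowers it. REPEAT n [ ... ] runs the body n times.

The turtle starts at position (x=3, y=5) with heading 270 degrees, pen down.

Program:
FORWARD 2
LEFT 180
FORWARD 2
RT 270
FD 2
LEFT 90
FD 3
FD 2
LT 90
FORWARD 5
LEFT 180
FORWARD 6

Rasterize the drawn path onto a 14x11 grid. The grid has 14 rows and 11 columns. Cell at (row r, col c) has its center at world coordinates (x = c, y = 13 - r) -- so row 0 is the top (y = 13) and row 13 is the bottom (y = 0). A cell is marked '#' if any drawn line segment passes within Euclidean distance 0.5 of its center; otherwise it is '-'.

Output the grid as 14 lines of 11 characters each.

Segment 0: (3,5) -> (3,3)
Segment 1: (3,3) -> (3,5)
Segment 2: (3,5) -> (1,5)
Segment 3: (1,5) -> (1,2)
Segment 4: (1,2) -> (1,0)
Segment 5: (1,0) -> (6,-0)
Segment 6: (6,-0) -> (-0,0)

Answer: -----------
-----------
-----------
-----------
-----------
-----------
-----------
-----------
-###-------
-#-#-------
-#-#-------
-#---------
-#---------
#######----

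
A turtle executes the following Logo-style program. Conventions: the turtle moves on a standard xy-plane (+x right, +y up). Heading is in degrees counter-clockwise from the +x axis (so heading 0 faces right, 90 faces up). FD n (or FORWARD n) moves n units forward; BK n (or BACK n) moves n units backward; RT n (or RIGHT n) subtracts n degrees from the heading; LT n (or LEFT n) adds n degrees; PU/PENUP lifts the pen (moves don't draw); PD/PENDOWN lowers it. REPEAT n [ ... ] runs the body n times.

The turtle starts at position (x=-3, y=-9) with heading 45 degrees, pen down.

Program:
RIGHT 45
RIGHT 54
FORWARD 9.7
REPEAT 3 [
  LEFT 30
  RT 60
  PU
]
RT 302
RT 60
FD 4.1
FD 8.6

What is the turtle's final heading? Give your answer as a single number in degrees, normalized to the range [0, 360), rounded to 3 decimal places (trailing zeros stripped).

Answer: 214

Derivation:
Executing turtle program step by step:
Start: pos=(-3,-9), heading=45, pen down
RT 45: heading 45 -> 0
RT 54: heading 0 -> 306
FD 9.7: (-3,-9) -> (2.702,-16.847) [heading=306, draw]
REPEAT 3 [
  -- iteration 1/3 --
  LT 30: heading 306 -> 336
  RT 60: heading 336 -> 276
  PU: pen up
  -- iteration 2/3 --
  LT 30: heading 276 -> 306
  RT 60: heading 306 -> 246
  PU: pen up
  -- iteration 3/3 --
  LT 30: heading 246 -> 276
  RT 60: heading 276 -> 216
  PU: pen up
]
RT 302: heading 216 -> 274
RT 60: heading 274 -> 214
FD 4.1: (2.702,-16.847) -> (-0.698,-19.14) [heading=214, move]
FD 8.6: (-0.698,-19.14) -> (-7.827,-23.949) [heading=214, move]
Final: pos=(-7.827,-23.949), heading=214, 1 segment(s) drawn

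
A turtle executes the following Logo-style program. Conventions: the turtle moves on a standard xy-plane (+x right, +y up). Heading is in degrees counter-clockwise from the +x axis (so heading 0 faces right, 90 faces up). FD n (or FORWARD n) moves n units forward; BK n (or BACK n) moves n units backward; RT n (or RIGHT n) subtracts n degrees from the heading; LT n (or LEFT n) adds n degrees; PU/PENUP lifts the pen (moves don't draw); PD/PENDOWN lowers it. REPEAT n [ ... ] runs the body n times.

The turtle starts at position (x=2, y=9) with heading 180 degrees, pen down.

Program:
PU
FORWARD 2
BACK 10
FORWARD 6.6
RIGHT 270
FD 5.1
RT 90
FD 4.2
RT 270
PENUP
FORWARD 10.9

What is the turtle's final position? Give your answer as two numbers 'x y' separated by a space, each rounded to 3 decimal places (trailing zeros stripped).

Answer: -0.8 -7

Derivation:
Executing turtle program step by step:
Start: pos=(2,9), heading=180, pen down
PU: pen up
FD 2: (2,9) -> (0,9) [heading=180, move]
BK 10: (0,9) -> (10,9) [heading=180, move]
FD 6.6: (10,9) -> (3.4,9) [heading=180, move]
RT 270: heading 180 -> 270
FD 5.1: (3.4,9) -> (3.4,3.9) [heading=270, move]
RT 90: heading 270 -> 180
FD 4.2: (3.4,3.9) -> (-0.8,3.9) [heading=180, move]
RT 270: heading 180 -> 270
PU: pen up
FD 10.9: (-0.8,3.9) -> (-0.8,-7) [heading=270, move]
Final: pos=(-0.8,-7), heading=270, 0 segment(s) drawn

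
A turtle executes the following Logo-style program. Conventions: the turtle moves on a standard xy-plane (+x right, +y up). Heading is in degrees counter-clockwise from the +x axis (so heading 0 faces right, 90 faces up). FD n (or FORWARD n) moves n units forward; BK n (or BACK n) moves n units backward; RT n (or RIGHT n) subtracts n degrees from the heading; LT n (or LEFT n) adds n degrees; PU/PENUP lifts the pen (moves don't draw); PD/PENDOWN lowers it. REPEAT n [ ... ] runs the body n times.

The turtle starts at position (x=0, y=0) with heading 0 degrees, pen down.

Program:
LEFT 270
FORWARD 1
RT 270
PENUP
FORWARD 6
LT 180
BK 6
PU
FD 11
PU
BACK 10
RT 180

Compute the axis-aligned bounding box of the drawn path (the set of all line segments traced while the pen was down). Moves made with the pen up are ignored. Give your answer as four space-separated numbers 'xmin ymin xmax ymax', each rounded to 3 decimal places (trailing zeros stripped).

Answer: 0 -1 0 0

Derivation:
Executing turtle program step by step:
Start: pos=(0,0), heading=0, pen down
LT 270: heading 0 -> 270
FD 1: (0,0) -> (0,-1) [heading=270, draw]
RT 270: heading 270 -> 0
PU: pen up
FD 6: (0,-1) -> (6,-1) [heading=0, move]
LT 180: heading 0 -> 180
BK 6: (6,-1) -> (12,-1) [heading=180, move]
PU: pen up
FD 11: (12,-1) -> (1,-1) [heading=180, move]
PU: pen up
BK 10: (1,-1) -> (11,-1) [heading=180, move]
RT 180: heading 180 -> 0
Final: pos=(11,-1), heading=0, 1 segment(s) drawn

Segment endpoints: x in {0, 0}, y in {-1, 0}
xmin=0, ymin=-1, xmax=0, ymax=0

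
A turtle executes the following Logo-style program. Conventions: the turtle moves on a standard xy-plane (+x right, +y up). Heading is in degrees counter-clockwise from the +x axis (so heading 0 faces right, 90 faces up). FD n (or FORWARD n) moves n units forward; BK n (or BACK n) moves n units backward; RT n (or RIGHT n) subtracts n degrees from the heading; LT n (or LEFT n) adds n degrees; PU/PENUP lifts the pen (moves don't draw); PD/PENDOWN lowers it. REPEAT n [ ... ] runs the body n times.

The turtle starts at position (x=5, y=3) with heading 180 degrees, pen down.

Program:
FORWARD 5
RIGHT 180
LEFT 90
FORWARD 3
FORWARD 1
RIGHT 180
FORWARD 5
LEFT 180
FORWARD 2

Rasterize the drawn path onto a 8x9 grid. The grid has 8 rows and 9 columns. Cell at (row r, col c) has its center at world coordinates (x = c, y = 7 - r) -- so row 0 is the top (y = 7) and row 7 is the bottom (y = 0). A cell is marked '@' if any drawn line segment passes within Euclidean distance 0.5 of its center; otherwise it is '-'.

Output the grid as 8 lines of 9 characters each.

Answer: @--------
@--------
@--------
@--------
@@@@@@---
@--------
---------
---------

Derivation:
Segment 0: (5,3) -> (0,3)
Segment 1: (0,3) -> (0,6)
Segment 2: (0,6) -> (0,7)
Segment 3: (0,7) -> (0,2)
Segment 4: (0,2) -> (0,4)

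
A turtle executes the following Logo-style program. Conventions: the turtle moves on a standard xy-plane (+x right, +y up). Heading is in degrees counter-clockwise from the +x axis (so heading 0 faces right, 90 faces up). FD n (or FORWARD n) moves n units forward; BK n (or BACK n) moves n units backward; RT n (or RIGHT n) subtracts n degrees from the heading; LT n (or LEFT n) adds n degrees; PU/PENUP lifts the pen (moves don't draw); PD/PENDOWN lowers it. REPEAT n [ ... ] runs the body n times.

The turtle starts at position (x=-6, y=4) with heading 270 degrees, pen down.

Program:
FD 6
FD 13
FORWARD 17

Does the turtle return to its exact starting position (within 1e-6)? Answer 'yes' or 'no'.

Executing turtle program step by step:
Start: pos=(-6,4), heading=270, pen down
FD 6: (-6,4) -> (-6,-2) [heading=270, draw]
FD 13: (-6,-2) -> (-6,-15) [heading=270, draw]
FD 17: (-6,-15) -> (-6,-32) [heading=270, draw]
Final: pos=(-6,-32), heading=270, 3 segment(s) drawn

Start position: (-6, 4)
Final position: (-6, -32)
Distance = 36; >= 1e-6 -> NOT closed

Answer: no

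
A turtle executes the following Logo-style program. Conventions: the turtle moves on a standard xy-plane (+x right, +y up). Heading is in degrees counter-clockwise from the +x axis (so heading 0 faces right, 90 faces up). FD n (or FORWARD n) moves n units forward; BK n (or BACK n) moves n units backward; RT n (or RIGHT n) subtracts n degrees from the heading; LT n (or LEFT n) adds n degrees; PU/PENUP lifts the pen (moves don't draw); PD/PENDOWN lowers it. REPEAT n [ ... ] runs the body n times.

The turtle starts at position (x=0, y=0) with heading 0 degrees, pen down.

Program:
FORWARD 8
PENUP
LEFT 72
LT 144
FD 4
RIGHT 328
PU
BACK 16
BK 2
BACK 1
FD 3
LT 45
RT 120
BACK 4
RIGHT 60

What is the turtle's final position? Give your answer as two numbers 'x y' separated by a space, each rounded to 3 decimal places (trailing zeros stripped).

Answer: 14.728 11.996

Derivation:
Executing turtle program step by step:
Start: pos=(0,0), heading=0, pen down
FD 8: (0,0) -> (8,0) [heading=0, draw]
PU: pen up
LT 72: heading 0 -> 72
LT 144: heading 72 -> 216
FD 4: (8,0) -> (4.764,-2.351) [heading=216, move]
RT 328: heading 216 -> 248
PU: pen up
BK 16: (4.764,-2.351) -> (10.758,12.484) [heading=248, move]
BK 2: (10.758,12.484) -> (11.507,14.338) [heading=248, move]
BK 1: (11.507,14.338) -> (11.881,15.265) [heading=248, move]
FD 3: (11.881,15.265) -> (10.758,12.484) [heading=248, move]
LT 45: heading 248 -> 293
RT 120: heading 293 -> 173
BK 4: (10.758,12.484) -> (14.728,11.996) [heading=173, move]
RT 60: heading 173 -> 113
Final: pos=(14.728,11.996), heading=113, 1 segment(s) drawn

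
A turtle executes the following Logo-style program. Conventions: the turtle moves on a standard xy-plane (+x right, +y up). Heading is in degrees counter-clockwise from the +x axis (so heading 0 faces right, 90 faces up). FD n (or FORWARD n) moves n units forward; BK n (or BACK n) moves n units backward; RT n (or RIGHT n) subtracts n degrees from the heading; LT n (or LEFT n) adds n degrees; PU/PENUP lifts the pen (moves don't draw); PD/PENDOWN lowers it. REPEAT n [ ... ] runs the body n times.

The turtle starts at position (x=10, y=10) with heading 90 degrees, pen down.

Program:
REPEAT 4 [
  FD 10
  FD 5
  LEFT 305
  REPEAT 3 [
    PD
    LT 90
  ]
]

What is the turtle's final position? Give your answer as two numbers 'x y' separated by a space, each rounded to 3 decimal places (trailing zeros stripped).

Executing turtle program step by step:
Start: pos=(10,10), heading=90, pen down
REPEAT 4 [
  -- iteration 1/4 --
  FD 10: (10,10) -> (10,20) [heading=90, draw]
  FD 5: (10,20) -> (10,25) [heading=90, draw]
  LT 305: heading 90 -> 35
  REPEAT 3 [
    -- iteration 1/3 --
    PD: pen down
    LT 90: heading 35 -> 125
    -- iteration 2/3 --
    PD: pen down
    LT 90: heading 125 -> 215
    -- iteration 3/3 --
    PD: pen down
    LT 90: heading 215 -> 305
  ]
  -- iteration 2/4 --
  FD 10: (10,25) -> (15.736,16.808) [heading=305, draw]
  FD 5: (15.736,16.808) -> (18.604,12.713) [heading=305, draw]
  LT 305: heading 305 -> 250
  REPEAT 3 [
    -- iteration 1/3 --
    PD: pen down
    LT 90: heading 250 -> 340
    -- iteration 2/3 --
    PD: pen down
    LT 90: heading 340 -> 70
    -- iteration 3/3 --
    PD: pen down
    LT 90: heading 70 -> 160
  ]
  -- iteration 3/4 --
  FD 10: (18.604,12.713) -> (9.207,16.133) [heading=160, draw]
  FD 5: (9.207,16.133) -> (4.508,17.843) [heading=160, draw]
  LT 305: heading 160 -> 105
  REPEAT 3 [
    -- iteration 1/3 --
    PD: pen down
    LT 90: heading 105 -> 195
    -- iteration 2/3 --
    PD: pen down
    LT 90: heading 195 -> 285
    -- iteration 3/3 --
    PD: pen down
    LT 90: heading 285 -> 15
  ]
  -- iteration 4/4 --
  FD 10: (4.508,17.843) -> (14.168,20.431) [heading=15, draw]
  FD 5: (14.168,20.431) -> (18.997,21.725) [heading=15, draw]
  LT 305: heading 15 -> 320
  REPEAT 3 [
    -- iteration 1/3 --
    PD: pen down
    LT 90: heading 320 -> 50
    -- iteration 2/3 --
    PD: pen down
    LT 90: heading 50 -> 140
    -- iteration 3/3 --
    PD: pen down
    LT 90: heading 140 -> 230
  ]
]
Final: pos=(18.997,21.725), heading=230, 8 segment(s) drawn

Answer: 18.997 21.725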